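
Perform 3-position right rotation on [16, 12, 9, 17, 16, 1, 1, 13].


Right rotate by 3: [1, 1, 13, 16, 12, 9, 17, 16]


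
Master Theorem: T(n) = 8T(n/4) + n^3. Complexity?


a=8, b=4, c=3. log_4(8)=1.5 < c=3. Case 3: O(n^c) = O(n^3)
Complexity: O(n^3)


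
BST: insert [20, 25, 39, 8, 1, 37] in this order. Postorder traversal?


Root = 20; build tree by BST insertion.
Postorder traversal: [1, 8, 37, 39, 25, 20]


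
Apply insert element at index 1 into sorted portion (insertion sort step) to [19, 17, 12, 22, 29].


After one pass: [17, 19, 12, 22, 29]


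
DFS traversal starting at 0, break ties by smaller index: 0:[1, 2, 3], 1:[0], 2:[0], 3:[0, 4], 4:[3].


DFS stack-based: start with [0]
Visit order: [0, 1, 2, 3, 4]


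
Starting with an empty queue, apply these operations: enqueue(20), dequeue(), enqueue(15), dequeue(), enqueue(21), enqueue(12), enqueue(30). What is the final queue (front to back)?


enqueue(20) -> [20]
dequeue() returns 20 -> []
enqueue(15) -> [15]
dequeue() returns 15 -> []
enqueue(21) -> [21]
enqueue(12) -> [21, 12]
enqueue(30) -> [21, 12, 30]
Final queue (front to back): [21, 12, 30]


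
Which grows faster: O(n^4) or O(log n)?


logarithmic grows slower than quartic
O(log n) is asymptotically smaller; O(n^4) grows faster


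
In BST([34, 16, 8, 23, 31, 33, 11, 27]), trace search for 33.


BST root = 34
Search for 33: compare at each node
Path: [34, 16, 23, 31, 33]


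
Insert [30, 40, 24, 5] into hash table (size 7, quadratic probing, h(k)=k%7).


Insertions: 30->slot 2; 40->slot 5; 24->slot 3; 5->slot 6
Table: [None, None, 30, 24, None, 40, 5]


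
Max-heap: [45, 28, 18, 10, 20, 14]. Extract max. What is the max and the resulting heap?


Max = 45
Replace root with last, heapify down
Resulting heap: [28, 20, 18, 10, 14]


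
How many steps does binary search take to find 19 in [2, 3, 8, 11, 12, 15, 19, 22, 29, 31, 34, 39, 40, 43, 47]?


Search for 19:
[0,14] mid=7 arr[7]=22
[0,6] mid=3 arr[3]=11
[4,6] mid=5 arr[5]=15
[6,6] mid=6 arr[6]=19
Total: 4 comparisons


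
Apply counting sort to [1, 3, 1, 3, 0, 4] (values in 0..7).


Count array: [1, 2, 0, 2, 1, 0, 0, 0]
Reconstruct: [0, 1, 1, 3, 3, 4]


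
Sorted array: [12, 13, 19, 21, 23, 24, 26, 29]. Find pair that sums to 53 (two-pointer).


Two pointers: lo=0, hi=7
Found pair: (24, 29) summing to 53


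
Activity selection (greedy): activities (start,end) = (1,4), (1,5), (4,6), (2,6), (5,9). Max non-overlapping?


Greedy: pick earliest-ending, then skip overlaps.
Selected (2 activities): [(1, 4), (4, 6)]


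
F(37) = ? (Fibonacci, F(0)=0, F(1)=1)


F(n)=F(n-1)+F(n-2)
...F(35)=9227465, F(36)=14930352, F(37)=24157817


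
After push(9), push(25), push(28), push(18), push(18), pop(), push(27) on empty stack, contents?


push(9) -> [9]
push(25) -> [9, 25]
push(28) -> [9, 25, 28]
push(18) -> [9, 25, 28, 18]
push(18) -> [9, 25, 28, 18, 18]
pop() returns 18 -> [9, 25, 28, 18]
push(27) -> [9, 25, 28, 18, 27]
Final stack (bottom to top): [9, 25, 28, 18, 27]


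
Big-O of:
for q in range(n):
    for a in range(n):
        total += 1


Per nesting level: O(n) * O(n) = O(n^2)
Complexity: O(n^2)


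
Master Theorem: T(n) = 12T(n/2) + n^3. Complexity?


a=12, b=2, c=3. log_2(12)=3.585 > c=3. Case 1: O(n^log_b(a)) = O(n^3.585)
Complexity: O(n^3.585)


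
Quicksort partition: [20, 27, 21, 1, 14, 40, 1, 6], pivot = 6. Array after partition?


Elements <= 6 go left of pivot.
Result: [1, 1, 6, 20, 14, 40, 27, 21], pivot at index 2


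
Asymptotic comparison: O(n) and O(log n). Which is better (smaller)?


logarithmic grows slower than linear
O(log n) is asymptotically smaller; O(n) grows faster


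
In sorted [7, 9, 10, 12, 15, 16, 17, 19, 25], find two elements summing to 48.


Two pointers: lo=0, hi=8
No pair sums to 48


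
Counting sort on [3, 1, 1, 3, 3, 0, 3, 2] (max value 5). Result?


Count array: [1, 2, 1, 4, 0, 0]
Reconstruct: [0, 1, 1, 2, 3, 3, 3, 3]


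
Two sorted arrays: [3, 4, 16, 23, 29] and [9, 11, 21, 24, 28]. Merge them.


Compare heads, take smaller each step.
Merged: [3, 4, 9, 11, 16, 21, 23, 24, 28, 29]


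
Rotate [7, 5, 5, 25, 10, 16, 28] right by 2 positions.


Right rotate by 2: [16, 28, 7, 5, 5, 25, 10]


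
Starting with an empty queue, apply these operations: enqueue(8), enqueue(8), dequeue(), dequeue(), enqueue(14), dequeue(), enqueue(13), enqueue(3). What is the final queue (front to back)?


enqueue(8) -> [8]
enqueue(8) -> [8, 8]
dequeue() returns 8 -> [8]
dequeue() returns 8 -> []
enqueue(14) -> [14]
dequeue() returns 14 -> []
enqueue(13) -> [13]
enqueue(3) -> [13, 3]
Final queue (front to back): [13, 3]


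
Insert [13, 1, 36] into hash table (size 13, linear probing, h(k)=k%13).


Insertions: 13->slot 0; 1->slot 1; 36->slot 10
Table: [13, 1, None, None, None, None, None, None, None, None, 36, None, None]


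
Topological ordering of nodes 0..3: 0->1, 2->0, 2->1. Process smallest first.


Kahn's algorithm, process smallest node first
Order: [2, 0, 1, 3]


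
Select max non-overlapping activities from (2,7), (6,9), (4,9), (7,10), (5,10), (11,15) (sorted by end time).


Greedy: pick earliest-ending, then skip overlaps.
Selected (3 activities): [(2, 7), (7, 10), (11, 15)]


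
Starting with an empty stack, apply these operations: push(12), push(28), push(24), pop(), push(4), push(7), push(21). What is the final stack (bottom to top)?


push(12) -> [12]
push(28) -> [12, 28]
push(24) -> [12, 28, 24]
pop() returns 24 -> [12, 28]
push(4) -> [12, 28, 4]
push(7) -> [12, 28, 4, 7]
push(21) -> [12, 28, 4, 7, 21]
Final stack (bottom to top): [12, 28, 4, 7, 21]


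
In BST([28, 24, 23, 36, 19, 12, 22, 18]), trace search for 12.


BST root = 28
Search for 12: compare at each node
Path: [28, 24, 23, 19, 12]


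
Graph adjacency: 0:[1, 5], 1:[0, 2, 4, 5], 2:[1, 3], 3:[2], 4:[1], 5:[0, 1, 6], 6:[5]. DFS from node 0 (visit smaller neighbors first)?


DFS stack-based: start with [0]
Visit order: [0, 1, 2, 3, 4, 5, 6]


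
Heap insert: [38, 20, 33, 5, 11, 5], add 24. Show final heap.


Append 24: [38, 20, 33, 5, 11, 5, 24]
Bubble up: no swaps needed
Result: [38, 20, 33, 5, 11, 5, 24]


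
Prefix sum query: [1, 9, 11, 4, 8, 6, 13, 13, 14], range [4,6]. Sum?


Prefix sums: [0, 1, 10, 21, 25, 33, 39, 52, 65, 79]
Sum[4..6] = prefix[7] - prefix[4] = 52 - 25 = 27


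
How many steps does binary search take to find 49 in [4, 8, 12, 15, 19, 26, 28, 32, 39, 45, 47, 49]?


Search for 49:
[0,11] mid=5 arr[5]=26
[6,11] mid=8 arr[8]=39
[9,11] mid=10 arr[10]=47
[11,11] mid=11 arr[11]=49
Total: 4 comparisons


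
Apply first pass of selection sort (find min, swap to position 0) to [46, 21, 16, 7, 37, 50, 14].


After one pass: [7, 21, 16, 46, 37, 50, 14]


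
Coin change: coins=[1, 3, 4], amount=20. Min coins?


dp[0]=0; dp[i]=1+min(dp[i-c] for c in coins)
...dp[15]=4, dp[16]=4, dp[17]=5, dp[18]=5, dp[19]=5, dp[20]=5
Minimum coins for 20 = 5


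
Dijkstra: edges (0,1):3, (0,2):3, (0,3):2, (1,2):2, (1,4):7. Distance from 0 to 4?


Dijkstra from 0:
Distances: {0: 0, 1: 3, 2: 3, 3: 2, 4: 10}
Shortest distance to 4 = 10, path = [0, 1, 4]


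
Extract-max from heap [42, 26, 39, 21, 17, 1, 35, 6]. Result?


Max = 42
Replace root with last, heapify down
Resulting heap: [39, 26, 35, 21, 17, 1, 6]


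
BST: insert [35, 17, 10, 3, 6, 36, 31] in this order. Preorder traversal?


Root = 35; build tree by BST insertion.
Preorder traversal: [35, 17, 10, 3, 6, 31, 36]


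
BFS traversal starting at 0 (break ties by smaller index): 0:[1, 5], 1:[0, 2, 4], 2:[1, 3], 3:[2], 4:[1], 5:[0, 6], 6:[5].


BFS queue: start with [0]
Visit order: [0, 1, 5, 2, 4, 6, 3]


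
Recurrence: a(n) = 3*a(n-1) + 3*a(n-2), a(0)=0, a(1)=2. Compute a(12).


Build bottom-up:
...a(10)=267786, a(11)=1015254, a(12)=3*1015254+3*267786=3849120


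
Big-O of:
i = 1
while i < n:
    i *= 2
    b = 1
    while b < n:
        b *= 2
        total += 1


Per nesting level: O(log n) * O(log n) = O((log n)^2)
Complexity: O((log n)^2)


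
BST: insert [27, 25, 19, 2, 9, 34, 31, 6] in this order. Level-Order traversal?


Root = 27; build tree by BST insertion.
Level-Order traversal: [27, 25, 34, 19, 31, 2, 9, 6]


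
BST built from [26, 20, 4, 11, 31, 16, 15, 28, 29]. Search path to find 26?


BST root = 26
Search for 26: compare at each node
Path: [26]


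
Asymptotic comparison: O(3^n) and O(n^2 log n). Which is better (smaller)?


n^2 log n grows slower than exponential (base 3)
O(n^2 log n) is asymptotically smaller; O(3^n) grows faster


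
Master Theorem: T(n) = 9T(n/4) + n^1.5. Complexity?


a=9, b=4, c=1.5. log_4(9)=1.585 > c=1.5. Case 1: O(n^log_b(a)) = O(n^1.585)
Complexity: O(n^1.585)


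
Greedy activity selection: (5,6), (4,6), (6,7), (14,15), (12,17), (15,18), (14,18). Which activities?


Greedy: pick earliest-ending, then skip overlaps.
Selected (4 activities): [(5, 6), (6, 7), (14, 15), (15, 18)]


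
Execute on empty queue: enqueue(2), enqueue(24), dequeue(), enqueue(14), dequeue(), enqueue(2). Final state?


enqueue(2) -> [2]
enqueue(24) -> [2, 24]
dequeue() returns 2 -> [24]
enqueue(14) -> [24, 14]
dequeue() returns 24 -> [14]
enqueue(2) -> [14, 2]
Final queue (front to back): [14, 2]


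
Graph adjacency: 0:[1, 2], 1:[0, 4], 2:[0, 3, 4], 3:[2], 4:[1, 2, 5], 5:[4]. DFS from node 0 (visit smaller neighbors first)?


DFS stack-based: start with [0]
Visit order: [0, 1, 4, 2, 3, 5]


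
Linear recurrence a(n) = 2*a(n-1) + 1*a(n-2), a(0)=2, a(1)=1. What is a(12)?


Build bottom-up:
...a(10)=4348, a(11)=10497, a(12)=2*10497+1*4348=25342


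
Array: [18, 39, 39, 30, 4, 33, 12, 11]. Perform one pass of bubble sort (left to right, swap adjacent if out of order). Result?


After one pass: [18, 39, 30, 4, 33, 12, 11, 39]


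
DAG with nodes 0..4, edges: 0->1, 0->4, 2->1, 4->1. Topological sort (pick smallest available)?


Kahn's algorithm, process smallest node first
Order: [0, 2, 3, 4, 1]


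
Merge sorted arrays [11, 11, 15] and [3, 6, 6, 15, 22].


Compare heads, take smaller each step.
Merged: [3, 6, 6, 11, 11, 15, 15, 22]


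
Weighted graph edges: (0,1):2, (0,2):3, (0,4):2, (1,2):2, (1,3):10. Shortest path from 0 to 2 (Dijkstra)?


Dijkstra from 0:
Distances: {0: 0, 1: 2, 2: 3, 3: 12, 4: 2}
Shortest distance to 2 = 3, path = [0, 2]


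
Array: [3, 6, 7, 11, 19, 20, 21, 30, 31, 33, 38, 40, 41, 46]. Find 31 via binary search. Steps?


Search for 31:
[0,13] mid=6 arr[6]=21
[7,13] mid=10 arr[10]=38
[7,9] mid=8 arr[8]=31
Total: 3 comparisons


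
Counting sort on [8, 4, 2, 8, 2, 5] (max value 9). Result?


Count array: [0, 0, 2, 0, 1, 1, 0, 0, 2, 0]
Reconstruct: [2, 2, 4, 5, 8, 8]


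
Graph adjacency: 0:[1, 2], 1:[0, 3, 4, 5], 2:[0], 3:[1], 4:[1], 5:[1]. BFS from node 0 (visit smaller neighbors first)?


BFS queue: start with [0]
Visit order: [0, 1, 2, 3, 4, 5]


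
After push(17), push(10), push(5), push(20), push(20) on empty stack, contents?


push(17) -> [17]
push(10) -> [17, 10]
push(5) -> [17, 10, 5]
push(20) -> [17, 10, 5, 20]
push(20) -> [17, 10, 5, 20, 20]
Final stack (bottom to top): [17, 10, 5, 20, 20]


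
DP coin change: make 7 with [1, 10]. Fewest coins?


dp[0]=0; dp[i]=1+min(dp[i-c] for c in coins)
...dp[2]=2, dp[3]=3, dp[4]=4, dp[5]=5, dp[6]=6, dp[7]=7
Minimum coins for 7 = 7


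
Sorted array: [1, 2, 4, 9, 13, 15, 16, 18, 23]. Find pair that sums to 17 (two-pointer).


Two pointers: lo=0, hi=8
Found pair: (1, 16) summing to 17


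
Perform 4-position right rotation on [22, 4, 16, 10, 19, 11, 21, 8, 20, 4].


Right rotate by 4: [21, 8, 20, 4, 22, 4, 16, 10, 19, 11]


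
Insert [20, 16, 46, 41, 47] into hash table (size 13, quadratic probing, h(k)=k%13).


Insertions: 20->slot 7; 16->slot 3; 46->slot 8; 41->slot 2; 47->slot 9
Table: [None, None, 41, 16, None, None, None, 20, 46, 47, None, None, None]


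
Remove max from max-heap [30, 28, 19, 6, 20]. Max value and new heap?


Max = 30
Replace root with last, heapify down
Resulting heap: [28, 20, 19, 6]


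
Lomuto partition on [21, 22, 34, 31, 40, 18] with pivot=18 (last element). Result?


Elements <= 18 go left of pivot.
Result: [18, 22, 34, 31, 40, 21], pivot at index 0


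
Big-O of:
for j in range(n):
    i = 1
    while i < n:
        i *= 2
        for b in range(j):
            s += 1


Per nesting level: O(n) * O(log n) * O(n) [triangular over j] = O(n^2 log n)
Complexity: O(n^2 log n)


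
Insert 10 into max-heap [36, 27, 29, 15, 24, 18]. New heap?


Append 10: [36, 27, 29, 15, 24, 18, 10]
Bubble up: no swaps needed
Result: [36, 27, 29, 15, 24, 18, 10]


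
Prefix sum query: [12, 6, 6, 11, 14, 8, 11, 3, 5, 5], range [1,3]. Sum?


Prefix sums: [0, 12, 18, 24, 35, 49, 57, 68, 71, 76, 81]
Sum[1..3] = prefix[4] - prefix[1] = 35 - 12 = 23


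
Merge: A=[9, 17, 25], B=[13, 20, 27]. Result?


Compare heads, take smaller each step.
Merged: [9, 13, 17, 20, 25, 27]


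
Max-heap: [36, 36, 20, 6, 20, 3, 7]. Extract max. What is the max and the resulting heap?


Max = 36
Replace root with last, heapify down
Resulting heap: [36, 20, 20, 6, 7, 3]


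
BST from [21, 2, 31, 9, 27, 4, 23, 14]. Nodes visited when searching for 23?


BST root = 21
Search for 23: compare at each node
Path: [21, 31, 27, 23]


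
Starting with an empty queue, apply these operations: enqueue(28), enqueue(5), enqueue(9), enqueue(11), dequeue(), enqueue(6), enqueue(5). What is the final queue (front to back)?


enqueue(28) -> [28]
enqueue(5) -> [28, 5]
enqueue(9) -> [28, 5, 9]
enqueue(11) -> [28, 5, 9, 11]
dequeue() returns 28 -> [5, 9, 11]
enqueue(6) -> [5, 9, 11, 6]
enqueue(5) -> [5, 9, 11, 6, 5]
Final queue (front to back): [5, 9, 11, 6, 5]


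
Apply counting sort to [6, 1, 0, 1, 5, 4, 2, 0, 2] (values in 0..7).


Count array: [2, 2, 2, 0, 1, 1, 1, 0]
Reconstruct: [0, 0, 1, 1, 2, 2, 4, 5, 6]


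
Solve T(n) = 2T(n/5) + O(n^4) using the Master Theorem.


a=2, b=5, c=4. log_5(2)=0.431 < c=4. Case 3: O(n^c) = O(n^4)
Complexity: O(n^4)


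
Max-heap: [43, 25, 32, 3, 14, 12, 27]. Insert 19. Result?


Append 19: [43, 25, 32, 3, 14, 12, 27, 19]
Bubble up: swap idx 7(19) with idx 3(3)
Result: [43, 25, 32, 19, 14, 12, 27, 3]


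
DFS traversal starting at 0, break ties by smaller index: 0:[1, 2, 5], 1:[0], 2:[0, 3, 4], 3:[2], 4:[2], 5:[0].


DFS stack-based: start with [0]
Visit order: [0, 1, 2, 3, 4, 5]


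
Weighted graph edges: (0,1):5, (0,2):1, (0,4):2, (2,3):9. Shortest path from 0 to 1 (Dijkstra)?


Dijkstra from 0:
Distances: {0: 0, 1: 5, 2: 1, 3: 10, 4: 2}
Shortest distance to 1 = 5, path = [0, 1]


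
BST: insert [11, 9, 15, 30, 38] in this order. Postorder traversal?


Root = 11; build tree by BST insertion.
Postorder traversal: [9, 38, 30, 15, 11]


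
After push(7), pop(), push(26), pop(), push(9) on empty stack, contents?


push(7) -> [7]
pop() returns 7 -> []
push(26) -> [26]
pop() returns 26 -> []
push(9) -> [9]
Final stack (bottom to top): [9]


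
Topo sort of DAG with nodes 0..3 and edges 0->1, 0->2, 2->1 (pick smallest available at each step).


Kahn's algorithm, process smallest node first
Order: [0, 2, 1, 3]


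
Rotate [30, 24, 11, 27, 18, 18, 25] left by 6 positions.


Left rotate by 6: [25, 30, 24, 11, 27, 18, 18]


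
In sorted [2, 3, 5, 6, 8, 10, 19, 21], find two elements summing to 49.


Two pointers: lo=0, hi=7
No pair sums to 49


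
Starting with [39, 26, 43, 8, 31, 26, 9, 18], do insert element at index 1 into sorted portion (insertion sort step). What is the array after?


After one pass: [26, 39, 43, 8, 31, 26, 9, 18]


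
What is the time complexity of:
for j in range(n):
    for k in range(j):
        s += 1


Per nesting level: O(n) * O(n) [triangular over j] = O(n^2)
Complexity: O(n^2)


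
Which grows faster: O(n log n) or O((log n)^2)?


polylogarithmic grows slower than linearithmic
O((log n)^2) is asymptotically smaller; O(n log n) grows faster


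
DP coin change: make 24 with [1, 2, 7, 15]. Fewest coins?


dp[0]=0; dp[i]=1+min(dp[i-c] for c in coins)
...dp[19]=3, dp[20]=4, dp[21]=3, dp[22]=2, dp[23]=3, dp[24]=3
Minimum coins for 24 = 3


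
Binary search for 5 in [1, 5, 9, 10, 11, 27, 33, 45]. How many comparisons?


Search for 5:
[0,7] mid=3 arr[3]=10
[0,2] mid=1 arr[1]=5
Total: 2 comparisons


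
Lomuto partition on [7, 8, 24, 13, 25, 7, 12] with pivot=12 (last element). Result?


Elements <= 12 go left of pivot.
Result: [7, 8, 7, 12, 25, 24, 13], pivot at index 3


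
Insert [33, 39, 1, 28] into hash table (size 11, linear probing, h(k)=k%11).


Insertions: 33->slot 0; 39->slot 6; 1->slot 1; 28->slot 7
Table: [33, 1, None, None, None, None, 39, 28, None, None, None]


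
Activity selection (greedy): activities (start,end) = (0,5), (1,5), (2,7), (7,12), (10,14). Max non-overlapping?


Greedy: pick earliest-ending, then skip overlaps.
Selected (2 activities): [(0, 5), (7, 12)]


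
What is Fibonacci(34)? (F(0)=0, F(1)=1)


F(n)=F(n-1)+F(n-2)
...F(32)=2178309, F(33)=3524578, F(34)=5702887


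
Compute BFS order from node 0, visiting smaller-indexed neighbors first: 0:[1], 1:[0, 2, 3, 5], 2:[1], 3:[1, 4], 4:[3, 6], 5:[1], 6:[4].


BFS queue: start with [0]
Visit order: [0, 1, 2, 3, 5, 4, 6]


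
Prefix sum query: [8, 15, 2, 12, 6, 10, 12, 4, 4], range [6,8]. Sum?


Prefix sums: [0, 8, 23, 25, 37, 43, 53, 65, 69, 73]
Sum[6..8] = prefix[9] - prefix[6] = 73 - 53 = 20


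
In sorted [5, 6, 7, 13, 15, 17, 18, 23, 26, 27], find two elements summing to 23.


Two pointers: lo=0, hi=9
Found pair: (5, 18) summing to 23


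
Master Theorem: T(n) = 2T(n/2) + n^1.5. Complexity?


a=2, b=2, c=1.5. log_2(2)=1 < c=1.5. Case 3: O(n^c) = O(n^1.500)
Complexity: O(n^1.500)


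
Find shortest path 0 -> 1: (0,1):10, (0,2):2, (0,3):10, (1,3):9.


Dijkstra from 0:
Distances: {0: 0, 1: 10, 2: 2, 3: 10}
Shortest distance to 1 = 10, path = [0, 1]


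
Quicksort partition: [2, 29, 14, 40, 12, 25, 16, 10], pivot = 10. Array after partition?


Elements <= 10 go left of pivot.
Result: [2, 10, 14, 40, 12, 25, 16, 29], pivot at index 1


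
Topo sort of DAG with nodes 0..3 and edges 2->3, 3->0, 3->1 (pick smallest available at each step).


Kahn's algorithm, process smallest node first
Order: [2, 3, 0, 1]


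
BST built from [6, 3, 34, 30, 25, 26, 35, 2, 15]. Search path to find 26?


BST root = 6
Search for 26: compare at each node
Path: [6, 34, 30, 25, 26]


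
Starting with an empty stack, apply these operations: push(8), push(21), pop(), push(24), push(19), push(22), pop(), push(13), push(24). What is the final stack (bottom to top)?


push(8) -> [8]
push(21) -> [8, 21]
pop() returns 21 -> [8]
push(24) -> [8, 24]
push(19) -> [8, 24, 19]
push(22) -> [8, 24, 19, 22]
pop() returns 22 -> [8, 24, 19]
push(13) -> [8, 24, 19, 13]
push(24) -> [8, 24, 19, 13, 24]
Final stack (bottom to top): [8, 24, 19, 13, 24]


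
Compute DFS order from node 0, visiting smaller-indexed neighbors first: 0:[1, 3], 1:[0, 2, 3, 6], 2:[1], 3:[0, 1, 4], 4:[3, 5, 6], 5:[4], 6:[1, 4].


DFS stack-based: start with [0]
Visit order: [0, 1, 2, 3, 4, 5, 6]


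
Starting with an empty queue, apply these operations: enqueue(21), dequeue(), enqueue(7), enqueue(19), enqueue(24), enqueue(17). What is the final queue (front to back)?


enqueue(21) -> [21]
dequeue() returns 21 -> []
enqueue(7) -> [7]
enqueue(19) -> [7, 19]
enqueue(24) -> [7, 19, 24]
enqueue(17) -> [7, 19, 24, 17]
Final queue (front to back): [7, 19, 24, 17]


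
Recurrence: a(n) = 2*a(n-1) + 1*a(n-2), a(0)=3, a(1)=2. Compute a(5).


Build bottom-up:
...a(3)=16, a(4)=39, a(5)=2*39+1*16=94


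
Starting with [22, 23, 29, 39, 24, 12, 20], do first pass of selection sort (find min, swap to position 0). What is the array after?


After one pass: [12, 23, 29, 39, 24, 22, 20]


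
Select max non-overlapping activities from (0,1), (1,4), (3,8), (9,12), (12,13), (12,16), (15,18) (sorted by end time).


Greedy: pick earliest-ending, then skip overlaps.
Selected (5 activities): [(0, 1), (1, 4), (9, 12), (12, 13), (15, 18)]


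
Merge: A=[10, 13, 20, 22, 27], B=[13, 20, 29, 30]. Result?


Compare heads, take smaller each step.
Merged: [10, 13, 13, 20, 20, 22, 27, 29, 30]


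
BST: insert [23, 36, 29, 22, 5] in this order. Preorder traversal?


Root = 23; build tree by BST insertion.
Preorder traversal: [23, 22, 5, 36, 29]


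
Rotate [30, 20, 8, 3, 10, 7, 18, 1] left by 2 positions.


Left rotate by 2: [8, 3, 10, 7, 18, 1, 30, 20]


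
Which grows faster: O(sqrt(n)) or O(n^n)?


sublinear grows slower than n^n
O(sqrt(n)) is asymptotically smaller; O(n^n) grows faster


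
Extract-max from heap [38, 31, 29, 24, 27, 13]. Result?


Max = 38
Replace root with last, heapify down
Resulting heap: [31, 27, 29, 24, 13]


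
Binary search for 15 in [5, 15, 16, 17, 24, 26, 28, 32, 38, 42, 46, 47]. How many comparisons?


Search for 15:
[0,11] mid=5 arr[5]=26
[0,4] mid=2 arr[2]=16
[0,1] mid=0 arr[0]=5
[1,1] mid=1 arr[1]=15
Total: 4 comparisons


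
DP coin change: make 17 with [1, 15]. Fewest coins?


dp[0]=0; dp[i]=1+min(dp[i-c] for c in coins)
...dp[12]=12, dp[13]=13, dp[14]=14, dp[15]=1, dp[16]=2, dp[17]=3
Minimum coins for 17 = 3


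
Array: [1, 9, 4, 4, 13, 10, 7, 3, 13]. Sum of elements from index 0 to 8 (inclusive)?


Prefix sums: [0, 1, 10, 14, 18, 31, 41, 48, 51, 64]
Sum[0..8] = prefix[9] - prefix[0] = 64 - 0 = 64


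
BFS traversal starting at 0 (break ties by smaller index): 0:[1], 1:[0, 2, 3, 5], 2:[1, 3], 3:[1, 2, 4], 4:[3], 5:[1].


BFS queue: start with [0]
Visit order: [0, 1, 2, 3, 5, 4]


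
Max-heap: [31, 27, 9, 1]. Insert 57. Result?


Append 57: [31, 27, 9, 1, 57]
Bubble up: swap idx 4(57) with idx 1(27); swap idx 1(57) with idx 0(31)
Result: [57, 31, 9, 1, 27]


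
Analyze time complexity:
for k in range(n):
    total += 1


Per nesting level: O(n) = O(n)
Complexity: O(n)


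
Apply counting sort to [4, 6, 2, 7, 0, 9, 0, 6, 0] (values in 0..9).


Count array: [3, 0, 1, 0, 1, 0, 2, 1, 0, 1]
Reconstruct: [0, 0, 0, 2, 4, 6, 6, 7, 9]


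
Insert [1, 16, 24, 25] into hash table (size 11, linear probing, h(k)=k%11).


Insertions: 1->slot 1; 16->slot 5; 24->slot 2; 25->slot 3
Table: [None, 1, 24, 25, None, 16, None, None, None, None, None]


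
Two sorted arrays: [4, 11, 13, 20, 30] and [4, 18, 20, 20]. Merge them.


Compare heads, take smaller each step.
Merged: [4, 4, 11, 13, 18, 20, 20, 20, 30]


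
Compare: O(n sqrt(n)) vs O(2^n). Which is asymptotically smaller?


n^1.5 grows slower than exponential
O(n sqrt(n)) is asymptotically smaller; O(2^n) grows faster


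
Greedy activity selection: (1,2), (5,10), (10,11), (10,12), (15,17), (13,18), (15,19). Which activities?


Greedy: pick earliest-ending, then skip overlaps.
Selected (4 activities): [(1, 2), (5, 10), (10, 11), (15, 17)]


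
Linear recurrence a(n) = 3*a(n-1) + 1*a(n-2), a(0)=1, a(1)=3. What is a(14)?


Build bottom-up:
...a(12)=1543321, a(13)=5097243, a(14)=3*5097243+1*1543321=16835050


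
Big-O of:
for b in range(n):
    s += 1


Per nesting level: O(n) = O(n)
Complexity: O(n)


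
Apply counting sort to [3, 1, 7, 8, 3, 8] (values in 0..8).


Count array: [0, 1, 0, 2, 0, 0, 0, 1, 2]
Reconstruct: [1, 3, 3, 7, 8, 8]


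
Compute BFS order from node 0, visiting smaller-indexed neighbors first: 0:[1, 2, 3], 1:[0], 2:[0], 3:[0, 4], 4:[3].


BFS queue: start with [0]
Visit order: [0, 1, 2, 3, 4]


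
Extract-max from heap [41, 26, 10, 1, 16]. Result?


Max = 41
Replace root with last, heapify down
Resulting heap: [26, 16, 10, 1]


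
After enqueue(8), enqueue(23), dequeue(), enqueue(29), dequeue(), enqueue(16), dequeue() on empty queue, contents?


enqueue(8) -> [8]
enqueue(23) -> [8, 23]
dequeue() returns 8 -> [23]
enqueue(29) -> [23, 29]
dequeue() returns 23 -> [29]
enqueue(16) -> [29, 16]
dequeue() returns 29 -> [16]
Final queue (front to back): [16]


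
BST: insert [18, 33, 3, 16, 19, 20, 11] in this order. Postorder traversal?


Root = 18; build tree by BST insertion.
Postorder traversal: [11, 16, 3, 20, 19, 33, 18]


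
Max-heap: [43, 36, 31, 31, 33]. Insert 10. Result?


Append 10: [43, 36, 31, 31, 33, 10]
Bubble up: no swaps needed
Result: [43, 36, 31, 31, 33, 10]


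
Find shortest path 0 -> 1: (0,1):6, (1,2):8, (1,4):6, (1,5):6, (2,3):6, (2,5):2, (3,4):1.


Dijkstra from 0:
Distances: {0: 0, 1: 6, 2: 14, 3: 13, 4: 12, 5: 12}
Shortest distance to 1 = 6, path = [0, 1]


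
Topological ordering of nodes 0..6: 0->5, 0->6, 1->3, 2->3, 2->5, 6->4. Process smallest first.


Kahn's algorithm, process smallest node first
Order: [0, 1, 2, 3, 5, 6, 4]


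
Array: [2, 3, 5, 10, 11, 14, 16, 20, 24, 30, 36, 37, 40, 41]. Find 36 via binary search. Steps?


Search for 36:
[0,13] mid=6 arr[6]=16
[7,13] mid=10 arr[10]=36
Total: 2 comparisons


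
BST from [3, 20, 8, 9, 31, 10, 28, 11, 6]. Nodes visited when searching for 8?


BST root = 3
Search for 8: compare at each node
Path: [3, 20, 8]


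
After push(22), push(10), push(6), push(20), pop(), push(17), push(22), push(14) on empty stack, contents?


push(22) -> [22]
push(10) -> [22, 10]
push(6) -> [22, 10, 6]
push(20) -> [22, 10, 6, 20]
pop() returns 20 -> [22, 10, 6]
push(17) -> [22, 10, 6, 17]
push(22) -> [22, 10, 6, 17, 22]
push(14) -> [22, 10, 6, 17, 22, 14]
Final stack (bottom to top): [22, 10, 6, 17, 22, 14]


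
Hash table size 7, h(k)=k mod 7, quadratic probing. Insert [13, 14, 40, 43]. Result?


Insertions: 13->slot 6; 14->slot 0; 40->slot 5; 43->slot 1
Table: [14, 43, None, None, None, 40, 13]


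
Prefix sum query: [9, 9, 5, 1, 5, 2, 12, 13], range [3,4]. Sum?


Prefix sums: [0, 9, 18, 23, 24, 29, 31, 43, 56]
Sum[3..4] = prefix[5] - prefix[3] = 29 - 23 = 6


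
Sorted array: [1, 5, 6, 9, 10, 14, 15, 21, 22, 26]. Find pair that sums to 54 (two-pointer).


Two pointers: lo=0, hi=9
No pair sums to 54


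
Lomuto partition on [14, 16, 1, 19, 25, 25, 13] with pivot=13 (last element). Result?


Elements <= 13 go left of pivot.
Result: [1, 13, 14, 19, 25, 25, 16], pivot at index 1


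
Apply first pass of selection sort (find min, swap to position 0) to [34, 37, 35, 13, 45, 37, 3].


After one pass: [3, 37, 35, 13, 45, 37, 34]


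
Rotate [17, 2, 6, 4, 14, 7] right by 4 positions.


Right rotate by 4: [6, 4, 14, 7, 17, 2]


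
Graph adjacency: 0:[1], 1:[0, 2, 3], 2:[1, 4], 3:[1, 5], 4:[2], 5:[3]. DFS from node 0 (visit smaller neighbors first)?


DFS stack-based: start with [0]
Visit order: [0, 1, 2, 4, 3, 5]


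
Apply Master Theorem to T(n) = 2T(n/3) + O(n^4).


a=2, b=3, c=4. log_3(2)=0.631 < c=4. Case 3: O(n^c) = O(n^4)
Complexity: O(n^4)


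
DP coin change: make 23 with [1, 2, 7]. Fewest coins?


dp[0]=0; dp[i]=1+min(dp[i-c] for c in coins)
...dp[18]=4, dp[19]=5, dp[20]=5, dp[21]=3, dp[22]=4, dp[23]=4
Minimum coins for 23 = 4


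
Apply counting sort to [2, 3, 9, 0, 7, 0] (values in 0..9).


Count array: [2, 0, 1, 1, 0, 0, 0, 1, 0, 1]
Reconstruct: [0, 0, 2, 3, 7, 9]


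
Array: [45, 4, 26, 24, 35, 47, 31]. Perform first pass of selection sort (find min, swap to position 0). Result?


After one pass: [4, 45, 26, 24, 35, 47, 31]


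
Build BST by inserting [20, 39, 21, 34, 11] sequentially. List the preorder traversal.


Root = 20; build tree by BST insertion.
Preorder traversal: [20, 11, 39, 21, 34]


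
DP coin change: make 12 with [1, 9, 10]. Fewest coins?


dp[0]=0; dp[i]=1+min(dp[i-c] for c in coins)
...dp[7]=7, dp[8]=8, dp[9]=1, dp[10]=1, dp[11]=2, dp[12]=3
Minimum coins for 12 = 3


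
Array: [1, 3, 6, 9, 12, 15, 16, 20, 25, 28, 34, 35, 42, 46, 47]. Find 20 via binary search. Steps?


Search for 20:
[0,14] mid=7 arr[7]=20
Total: 1 comparisons


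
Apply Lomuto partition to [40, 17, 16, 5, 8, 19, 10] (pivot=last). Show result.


Elements <= 10 go left of pivot.
Result: [5, 8, 10, 40, 17, 19, 16], pivot at index 2


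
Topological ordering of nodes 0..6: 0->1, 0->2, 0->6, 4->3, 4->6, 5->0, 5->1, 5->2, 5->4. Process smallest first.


Kahn's algorithm, process smallest node first
Order: [5, 0, 1, 2, 4, 3, 6]


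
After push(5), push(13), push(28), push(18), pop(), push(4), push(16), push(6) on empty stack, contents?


push(5) -> [5]
push(13) -> [5, 13]
push(28) -> [5, 13, 28]
push(18) -> [5, 13, 28, 18]
pop() returns 18 -> [5, 13, 28]
push(4) -> [5, 13, 28, 4]
push(16) -> [5, 13, 28, 4, 16]
push(6) -> [5, 13, 28, 4, 16, 6]
Final stack (bottom to top): [5, 13, 28, 4, 16, 6]


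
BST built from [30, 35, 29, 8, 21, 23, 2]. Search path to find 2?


BST root = 30
Search for 2: compare at each node
Path: [30, 29, 8, 2]


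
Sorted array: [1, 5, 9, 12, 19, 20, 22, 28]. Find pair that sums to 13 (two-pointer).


Two pointers: lo=0, hi=7
Found pair: (1, 12) summing to 13


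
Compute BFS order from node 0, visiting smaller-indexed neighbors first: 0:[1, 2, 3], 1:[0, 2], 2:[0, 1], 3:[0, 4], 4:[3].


BFS queue: start with [0]
Visit order: [0, 1, 2, 3, 4]


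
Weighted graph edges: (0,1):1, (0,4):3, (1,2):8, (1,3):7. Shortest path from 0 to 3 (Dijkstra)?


Dijkstra from 0:
Distances: {0: 0, 1: 1, 2: 9, 3: 8, 4: 3}
Shortest distance to 3 = 8, path = [0, 1, 3]


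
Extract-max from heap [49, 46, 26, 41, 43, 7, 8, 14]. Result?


Max = 49
Replace root with last, heapify down
Resulting heap: [46, 43, 26, 41, 14, 7, 8]


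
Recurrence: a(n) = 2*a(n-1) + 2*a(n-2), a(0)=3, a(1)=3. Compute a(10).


Build bottom-up:
...a(8)=4656, a(9)=12720, a(10)=2*12720+2*4656=34752


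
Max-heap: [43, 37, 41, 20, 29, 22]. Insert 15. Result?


Append 15: [43, 37, 41, 20, 29, 22, 15]
Bubble up: no swaps needed
Result: [43, 37, 41, 20, 29, 22, 15]


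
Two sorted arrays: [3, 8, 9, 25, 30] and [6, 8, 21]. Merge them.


Compare heads, take smaller each step.
Merged: [3, 6, 8, 8, 9, 21, 25, 30]


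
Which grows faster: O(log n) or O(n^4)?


logarithmic grows slower than quartic
O(log n) is asymptotically smaller; O(n^4) grows faster


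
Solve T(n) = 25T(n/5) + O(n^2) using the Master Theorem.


a=25, b=5, c=2. log_5(25)=2 = c=2. Case 2: O(n^c log n) = O(n^2 log n)
Complexity: O(n^2 log n)


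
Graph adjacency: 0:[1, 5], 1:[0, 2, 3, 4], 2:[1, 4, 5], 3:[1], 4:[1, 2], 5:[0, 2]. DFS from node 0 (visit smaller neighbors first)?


DFS stack-based: start with [0]
Visit order: [0, 1, 2, 4, 5, 3]


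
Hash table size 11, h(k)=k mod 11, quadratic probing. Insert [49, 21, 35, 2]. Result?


Insertions: 49->slot 5; 21->slot 10; 35->slot 2; 2->slot 3
Table: [None, None, 35, 2, None, 49, None, None, None, None, 21]


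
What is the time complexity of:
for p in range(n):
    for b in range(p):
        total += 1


Per nesting level: O(n) * O(n) [triangular over p] = O(n^2)
Complexity: O(n^2)


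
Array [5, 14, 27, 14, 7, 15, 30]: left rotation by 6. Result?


Left rotate by 6: [30, 5, 14, 27, 14, 7, 15]


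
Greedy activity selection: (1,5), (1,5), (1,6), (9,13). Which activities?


Greedy: pick earliest-ending, then skip overlaps.
Selected (2 activities): [(1, 5), (9, 13)]


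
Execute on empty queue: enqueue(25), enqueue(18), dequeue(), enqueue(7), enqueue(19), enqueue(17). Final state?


enqueue(25) -> [25]
enqueue(18) -> [25, 18]
dequeue() returns 25 -> [18]
enqueue(7) -> [18, 7]
enqueue(19) -> [18, 7, 19]
enqueue(17) -> [18, 7, 19, 17]
Final queue (front to back): [18, 7, 19, 17]


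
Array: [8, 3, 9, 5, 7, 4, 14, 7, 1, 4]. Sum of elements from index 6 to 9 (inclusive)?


Prefix sums: [0, 8, 11, 20, 25, 32, 36, 50, 57, 58, 62]
Sum[6..9] = prefix[10] - prefix[6] = 62 - 36 = 26


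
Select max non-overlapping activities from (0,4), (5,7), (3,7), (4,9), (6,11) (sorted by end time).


Greedy: pick earliest-ending, then skip overlaps.
Selected (2 activities): [(0, 4), (5, 7)]


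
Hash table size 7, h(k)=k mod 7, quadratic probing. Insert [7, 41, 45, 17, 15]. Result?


Insertions: 7->slot 0; 41->slot 6; 45->slot 3; 17->slot 4; 15->slot 1
Table: [7, 15, None, 45, 17, None, 41]


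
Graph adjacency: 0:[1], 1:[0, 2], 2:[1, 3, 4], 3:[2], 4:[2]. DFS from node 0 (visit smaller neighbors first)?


DFS stack-based: start with [0]
Visit order: [0, 1, 2, 3, 4]


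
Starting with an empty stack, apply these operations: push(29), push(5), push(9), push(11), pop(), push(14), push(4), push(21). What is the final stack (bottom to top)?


push(29) -> [29]
push(5) -> [29, 5]
push(9) -> [29, 5, 9]
push(11) -> [29, 5, 9, 11]
pop() returns 11 -> [29, 5, 9]
push(14) -> [29, 5, 9, 14]
push(4) -> [29, 5, 9, 14, 4]
push(21) -> [29, 5, 9, 14, 4, 21]
Final stack (bottom to top): [29, 5, 9, 14, 4, 21]


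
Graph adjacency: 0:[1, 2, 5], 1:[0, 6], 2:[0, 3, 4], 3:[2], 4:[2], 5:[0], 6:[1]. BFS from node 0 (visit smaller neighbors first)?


BFS queue: start with [0]
Visit order: [0, 1, 2, 5, 6, 3, 4]


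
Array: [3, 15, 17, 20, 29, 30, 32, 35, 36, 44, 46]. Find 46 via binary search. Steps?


Search for 46:
[0,10] mid=5 arr[5]=30
[6,10] mid=8 arr[8]=36
[9,10] mid=9 arr[9]=44
[10,10] mid=10 arr[10]=46
Total: 4 comparisons


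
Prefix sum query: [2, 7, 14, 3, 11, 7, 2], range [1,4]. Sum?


Prefix sums: [0, 2, 9, 23, 26, 37, 44, 46]
Sum[1..4] = prefix[5] - prefix[1] = 37 - 2 = 35


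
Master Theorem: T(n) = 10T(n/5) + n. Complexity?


a=10, b=5, c=1. log_5(10)=1.431 > c=1. Case 1: O(n^log_b(a)) = O(n^1.431)
Complexity: O(n^1.431)


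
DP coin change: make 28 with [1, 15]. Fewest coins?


dp[0]=0; dp[i]=1+min(dp[i-c] for c in coins)
...dp[23]=9, dp[24]=10, dp[25]=11, dp[26]=12, dp[27]=13, dp[28]=14
Minimum coins for 28 = 14


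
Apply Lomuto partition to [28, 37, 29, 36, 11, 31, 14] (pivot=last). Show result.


Elements <= 14 go left of pivot.
Result: [11, 14, 29, 36, 28, 31, 37], pivot at index 1


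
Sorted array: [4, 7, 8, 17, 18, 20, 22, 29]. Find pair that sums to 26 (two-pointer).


Two pointers: lo=0, hi=7
Found pair: (4, 22) summing to 26


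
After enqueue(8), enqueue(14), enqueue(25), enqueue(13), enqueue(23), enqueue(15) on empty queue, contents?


enqueue(8) -> [8]
enqueue(14) -> [8, 14]
enqueue(25) -> [8, 14, 25]
enqueue(13) -> [8, 14, 25, 13]
enqueue(23) -> [8, 14, 25, 13, 23]
enqueue(15) -> [8, 14, 25, 13, 23, 15]
Final queue (front to back): [8, 14, 25, 13, 23, 15]


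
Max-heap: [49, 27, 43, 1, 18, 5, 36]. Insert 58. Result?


Append 58: [49, 27, 43, 1, 18, 5, 36, 58]
Bubble up: swap idx 7(58) with idx 3(1); swap idx 3(58) with idx 1(27); swap idx 1(58) with idx 0(49)
Result: [58, 49, 43, 27, 18, 5, 36, 1]


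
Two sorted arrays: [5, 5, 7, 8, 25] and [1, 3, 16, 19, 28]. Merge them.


Compare heads, take smaller each step.
Merged: [1, 3, 5, 5, 7, 8, 16, 19, 25, 28]


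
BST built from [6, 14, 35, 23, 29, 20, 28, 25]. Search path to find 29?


BST root = 6
Search for 29: compare at each node
Path: [6, 14, 35, 23, 29]


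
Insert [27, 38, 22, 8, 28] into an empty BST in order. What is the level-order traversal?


Root = 27; build tree by BST insertion.
Level-Order traversal: [27, 22, 38, 8, 28]


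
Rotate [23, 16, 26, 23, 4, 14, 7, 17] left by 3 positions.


Left rotate by 3: [23, 4, 14, 7, 17, 23, 16, 26]


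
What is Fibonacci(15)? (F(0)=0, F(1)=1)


F(n)=F(n-1)+F(n-2)
...F(13)=233, F(14)=377, F(15)=610


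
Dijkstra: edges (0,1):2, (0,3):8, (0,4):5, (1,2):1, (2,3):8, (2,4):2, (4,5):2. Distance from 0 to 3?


Dijkstra from 0:
Distances: {0: 0, 1: 2, 2: 3, 3: 8, 4: 5, 5: 7}
Shortest distance to 3 = 8, path = [0, 3]


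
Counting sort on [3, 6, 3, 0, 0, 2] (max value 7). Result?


Count array: [2, 0, 1, 2, 0, 0, 1, 0]
Reconstruct: [0, 0, 2, 3, 3, 6]


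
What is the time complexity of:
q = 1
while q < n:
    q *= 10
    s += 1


Per nesting level: O(log n) = O(log n)
Complexity: O(log n)


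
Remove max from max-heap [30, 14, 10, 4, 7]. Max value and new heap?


Max = 30
Replace root with last, heapify down
Resulting heap: [14, 7, 10, 4]


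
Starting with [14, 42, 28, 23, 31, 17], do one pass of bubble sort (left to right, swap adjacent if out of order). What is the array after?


After one pass: [14, 28, 23, 31, 17, 42]


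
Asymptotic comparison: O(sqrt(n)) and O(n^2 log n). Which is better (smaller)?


sublinear grows slower than n^2 log n
O(sqrt(n)) is asymptotically smaller; O(n^2 log n) grows faster


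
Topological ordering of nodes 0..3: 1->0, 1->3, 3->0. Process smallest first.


Kahn's algorithm, process smallest node first
Order: [1, 2, 3, 0]


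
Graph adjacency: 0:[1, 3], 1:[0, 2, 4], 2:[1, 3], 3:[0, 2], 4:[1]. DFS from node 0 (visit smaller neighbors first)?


DFS stack-based: start with [0]
Visit order: [0, 1, 2, 3, 4]


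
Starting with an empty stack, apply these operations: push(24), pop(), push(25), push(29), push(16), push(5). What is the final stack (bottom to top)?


push(24) -> [24]
pop() returns 24 -> []
push(25) -> [25]
push(29) -> [25, 29]
push(16) -> [25, 29, 16]
push(5) -> [25, 29, 16, 5]
Final stack (bottom to top): [25, 29, 16, 5]


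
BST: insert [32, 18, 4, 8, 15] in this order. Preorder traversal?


Root = 32; build tree by BST insertion.
Preorder traversal: [32, 18, 4, 8, 15]


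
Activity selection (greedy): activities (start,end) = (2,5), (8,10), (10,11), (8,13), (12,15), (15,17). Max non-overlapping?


Greedy: pick earliest-ending, then skip overlaps.
Selected (5 activities): [(2, 5), (8, 10), (10, 11), (12, 15), (15, 17)]


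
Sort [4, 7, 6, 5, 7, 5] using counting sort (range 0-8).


Count array: [0, 0, 0, 0, 1, 2, 1, 2, 0]
Reconstruct: [4, 5, 5, 6, 7, 7]


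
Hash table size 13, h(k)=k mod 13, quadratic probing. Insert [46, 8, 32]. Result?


Insertions: 46->slot 7; 8->slot 8; 32->slot 6
Table: [None, None, None, None, None, None, 32, 46, 8, None, None, None, None]


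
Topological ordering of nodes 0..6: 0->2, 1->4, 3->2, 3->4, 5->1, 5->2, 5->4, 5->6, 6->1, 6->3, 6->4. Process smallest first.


Kahn's algorithm, process smallest node first
Order: [0, 5, 6, 1, 3, 2, 4]


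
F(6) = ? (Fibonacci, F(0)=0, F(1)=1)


F(n)=F(n-1)+F(n-2)
...F(4)=3, F(5)=5, F(6)=8


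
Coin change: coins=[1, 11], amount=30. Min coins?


dp[0]=0; dp[i]=1+min(dp[i-c] for c in coins)
...dp[25]=5, dp[26]=6, dp[27]=7, dp[28]=8, dp[29]=9, dp[30]=10
Minimum coins for 30 = 10


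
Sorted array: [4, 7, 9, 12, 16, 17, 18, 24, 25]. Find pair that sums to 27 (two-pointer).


Two pointers: lo=0, hi=8
Found pair: (9, 18) summing to 27


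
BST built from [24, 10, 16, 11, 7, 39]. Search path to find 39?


BST root = 24
Search for 39: compare at each node
Path: [24, 39]


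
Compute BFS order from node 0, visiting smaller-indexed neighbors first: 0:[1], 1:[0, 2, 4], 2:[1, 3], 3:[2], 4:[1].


BFS queue: start with [0]
Visit order: [0, 1, 2, 4, 3]


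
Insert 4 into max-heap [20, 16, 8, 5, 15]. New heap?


Append 4: [20, 16, 8, 5, 15, 4]
Bubble up: no swaps needed
Result: [20, 16, 8, 5, 15, 4]


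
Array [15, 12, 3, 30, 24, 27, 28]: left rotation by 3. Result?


Left rotate by 3: [30, 24, 27, 28, 15, 12, 3]


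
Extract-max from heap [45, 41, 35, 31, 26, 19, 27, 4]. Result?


Max = 45
Replace root with last, heapify down
Resulting heap: [41, 31, 35, 4, 26, 19, 27]
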